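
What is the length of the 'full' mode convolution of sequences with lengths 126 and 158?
Linear/full convolution length: m + n - 1 = 126 + 158 - 1 = 283

283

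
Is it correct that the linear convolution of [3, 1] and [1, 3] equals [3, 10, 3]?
Recompute linear convolution of [3, 1] and [1, 3]: y[0] = 3×1 = 3; y[1] = 3×3 + 1×1 = 10; y[2] = 1×3 = 3 → [3, 10, 3]. Given [3, 10, 3] matches, so answer: Yes

Yes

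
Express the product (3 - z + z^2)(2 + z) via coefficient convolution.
Ascending coefficients: a = [3, -1, 1], b = [2, 1]. c[0] = 3×2 = 6; c[1] = 3×1 + -1×2 = 1; c[2] = -1×1 + 1×2 = 1; c[3] = 1×1 = 1. Result coefficients: [6, 1, 1, 1] → 6 + z + z^2 + z^3

6 + z + z^2 + z^3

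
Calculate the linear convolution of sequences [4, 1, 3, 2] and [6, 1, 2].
y[0] = 4×6 = 24; y[1] = 4×1 + 1×6 = 10; y[2] = 4×2 + 1×1 + 3×6 = 27; y[3] = 1×2 + 3×1 + 2×6 = 17; y[4] = 3×2 + 2×1 = 8; y[5] = 2×2 = 4

[24, 10, 27, 17, 8, 4]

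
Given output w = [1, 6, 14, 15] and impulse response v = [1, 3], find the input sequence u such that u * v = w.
Deconvolve w=[1, 6, 14, 15] by v=[1, 3]. Since v[0]=1, solve forward: u[0] = w[0] / 1 = 1; u[1] = (w[1] - 1×3) / 1 = 3; u[2] = (w[2] - 3×3) / 1 = 5. So u = [1, 3, 5]. Check by forward convolution: w[0] = 1×1 = 1; w[1] = 1×3 + 3×1 = 6; w[2] = 3×3 + 5×1 = 14; w[3] = 5×3 = 15

[1, 3, 5]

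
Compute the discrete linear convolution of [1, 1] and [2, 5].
y[0] = 1×2 = 2; y[1] = 1×5 + 1×2 = 7; y[2] = 1×5 = 5

[2, 7, 5]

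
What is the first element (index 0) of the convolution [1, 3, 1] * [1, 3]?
Use y[k] = Σ_i a[i]·b[k-i] at k=0. y[0] = 1×1 = 1

1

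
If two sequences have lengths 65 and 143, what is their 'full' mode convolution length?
Linear/full convolution length: m + n - 1 = 65 + 143 - 1 = 207

207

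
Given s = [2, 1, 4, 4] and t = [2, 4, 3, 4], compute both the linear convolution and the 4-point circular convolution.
Linear: y_lin[0] = 2×2 = 4; y_lin[1] = 2×4 + 1×2 = 10; y_lin[2] = 2×3 + 1×4 + 4×2 = 18; y_lin[3] = 2×4 + 1×3 + 4×4 + 4×2 = 35; y_lin[4] = 1×4 + 4×3 + 4×4 = 32; y_lin[5] = 4×4 + 4×3 = 28; y_lin[6] = 4×4 = 16 → [4, 10, 18, 35, 32, 28, 16]. Circular (length 4): y[0] = 2×2 + 1×4 + 4×3 + 4×4 = 36; y[1] = 2×4 + 1×2 + 4×4 + 4×3 = 38; y[2] = 2×3 + 1×4 + 4×2 + 4×4 = 34; y[3] = 2×4 + 1×3 + 4×4 + 4×2 = 35 → [36, 38, 34, 35]

Linear: [4, 10, 18, 35, 32, 28, 16], Circular: [36, 38, 34, 35]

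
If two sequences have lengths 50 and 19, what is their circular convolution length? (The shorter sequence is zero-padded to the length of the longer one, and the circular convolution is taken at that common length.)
Circular convolution (zero-padding the shorter input) has length max(m, n) = max(50, 19) = 50

50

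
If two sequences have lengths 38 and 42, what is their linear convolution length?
Linear/full convolution length: m + n - 1 = 38 + 42 - 1 = 79

79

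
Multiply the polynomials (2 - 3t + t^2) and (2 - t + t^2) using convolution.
Ascending coefficients: a = [2, -3, 1], b = [2, -1, 1]. c[0] = 2×2 = 4; c[1] = 2×-1 + -3×2 = -8; c[2] = 2×1 + -3×-1 + 1×2 = 7; c[3] = -3×1 + 1×-1 = -4; c[4] = 1×1 = 1. Result coefficients: [4, -8, 7, -4, 1] → 4 - 8t + 7t^2 - 4t^3 + t^4

4 - 8t + 7t^2 - 4t^3 + t^4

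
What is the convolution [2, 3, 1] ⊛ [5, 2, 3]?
y[0] = 2×5 = 10; y[1] = 2×2 + 3×5 = 19; y[2] = 2×3 + 3×2 + 1×5 = 17; y[3] = 3×3 + 1×2 = 11; y[4] = 1×3 = 3

[10, 19, 17, 11, 3]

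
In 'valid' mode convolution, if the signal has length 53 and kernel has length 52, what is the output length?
'Valid' mode counts only positions where the kernel fully overlaps the signal: m - n + 1 = 53 - 52 + 1 = 2

2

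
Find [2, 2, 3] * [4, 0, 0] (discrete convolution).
y[0] = 2×4 = 8; y[1] = 2×0 + 2×4 = 8; y[2] = 2×0 + 2×0 + 3×4 = 12; y[3] = 2×0 + 3×0 = 0; y[4] = 3×0 = 0

[8, 8, 12, 0, 0]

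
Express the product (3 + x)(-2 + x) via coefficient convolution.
Ascending coefficients: a = [3, 1], b = [-2, 1]. c[0] = 3×-2 = -6; c[1] = 3×1 + 1×-2 = 1; c[2] = 1×1 = 1. Result coefficients: [-6, 1, 1] → -6 + x + x^2

-6 + x + x^2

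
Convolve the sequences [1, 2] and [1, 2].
y[0] = 1×1 = 1; y[1] = 1×2 + 2×1 = 4; y[2] = 2×2 = 4

[1, 4, 4]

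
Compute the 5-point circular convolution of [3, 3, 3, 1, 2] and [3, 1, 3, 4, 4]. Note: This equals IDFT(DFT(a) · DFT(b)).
Either evaluate y[k] = Σ_j a[j]·b[(k-j) mod 5] directly, or use IDFT(DFT(a) · DFT(b)). y[0] = 3×3 + 3×4 + 3×4 + 1×3 + 2×1 = 38; y[1] = 3×1 + 3×3 + 3×4 + 1×4 + 2×3 = 34; y[2] = 3×3 + 3×1 + 3×3 + 1×4 + 2×4 = 33; y[3] = 3×4 + 3×3 + 3×1 + 1×3 + 2×4 = 35; y[4] = 3×4 + 3×4 + 3×3 + 1×1 + 2×3 = 40. Result: [38, 34, 33, 35, 40]

[38, 34, 33, 35, 40]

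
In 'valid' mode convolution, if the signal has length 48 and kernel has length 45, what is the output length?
'Valid' mode counts only positions where the kernel fully overlaps the signal: m - n + 1 = 48 - 45 + 1 = 4

4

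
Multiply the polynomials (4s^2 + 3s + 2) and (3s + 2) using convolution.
Ascending coefficients: a = [2, 3, 4], b = [2, 3]. c[0] = 2×2 = 4; c[1] = 2×3 + 3×2 = 12; c[2] = 3×3 + 4×2 = 17; c[3] = 4×3 = 12. Result coefficients: [4, 12, 17, 12] → 12s^3 + 17s^2 + 12s + 4

12s^3 + 17s^2 + 12s + 4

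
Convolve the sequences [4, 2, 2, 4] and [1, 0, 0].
y[0] = 4×1 = 4; y[1] = 4×0 + 2×1 = 2; y[2] = 4×0 + 2×0 + 2×1 = 2; y[3] = 2×0 + 2×0 + 4×1 = 4; y[4] = 2×0 + 4×0 = 0; y[5] = 4×0 = 0

[4, 2, 2, 4, 0, 0]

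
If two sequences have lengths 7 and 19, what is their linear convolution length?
Linear/full convolution length: m + n - 1 = 7 + 19 - 1 = 25

25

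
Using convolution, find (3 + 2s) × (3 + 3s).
Ascending coefficients: a = [3, 2], b = [3, 3]. c[0] = 3×3 = 9; c[1] = 3×3 + 2×3 = 15; c[2] = 2×3 = 6. Result coefficients: [9, 15, 6] → 9 + 15s + 6s^2

9 + 15s + 6s^2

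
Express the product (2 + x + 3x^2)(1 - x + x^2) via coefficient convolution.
Ascending coefficients: a = [2, 1, 3], b = [1, -1, 1]. c[0] = 2×1 = 2; c[1] = 2×-1 + 1×1 = -1; c[2] = 2×1 + 1×-1 + 3×1 = 4; c[3] = 1×1 + 3×-1 = -2; c[4] = 3×1 = 3. Result coefficients: [2, -1, 4, -2, 3] → 2 - x + 4x^2 - 2x^3 + 3x^4

2 - x + 4x^2 - 2x^3 + 3x^4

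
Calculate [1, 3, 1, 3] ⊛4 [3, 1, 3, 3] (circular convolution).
Use y[k] = Σ_j f[j]·g[(k-j) mod 4]. y[0] = 1×3 + 3×3 + 1×3 + 3×1 = 18; y[1] = 1×1 + 3×3 + 1×3 + 3×3 = 22; y[2] = 1×3 + 3×1 + 1×3 + 3×3 = 18; y[3] = 1×3 + 3×3 + 1×1 + 3×3 = 22. Result: [18, 22, 18, 22]

[18, 22, 18, 22]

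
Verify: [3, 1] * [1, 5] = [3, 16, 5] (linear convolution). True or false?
Recompute linear convolution of [3, 1] and [1, 5]: y[0] = 3×1 = 3; y[1] = 3×5 + 1×1 = 16; y[2] = 1×5 = 5 → [3, 16, 5]. Given [3, 16, 5] matches, so answer: Yes

Yes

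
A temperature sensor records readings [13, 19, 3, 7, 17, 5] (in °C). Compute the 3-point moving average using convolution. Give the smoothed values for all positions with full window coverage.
3-point moving average kernel = [1, 1, 1]. Apply in 'valid' mode (full window coverage): avg[0] = (13 + 19 + 3) / 3 = 11.67; avg[1] = (19 + 3 + 7) / 3 = 9.67; avg[2] = (3 + 7 + 17) / 3 = 9.0; avg[3] = (7 + 17 + 5) / 3 = 9.67. Smoothed values: [11.67, 9.67, 9.0, 9.67]

[11.67, 9.67, 9.0, 9.67]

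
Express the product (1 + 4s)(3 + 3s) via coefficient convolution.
Ascending coefficients: a = [1, 4], b = [3, 3]. c[0] = 1×3 = 3; c[1] = 1×3 + 4×3 = 15; c[2] = 4×3 = 12. Result coefficients: [3, 15, 12] → 3 + 15s + 12s^2

3 + 15s + 12s^2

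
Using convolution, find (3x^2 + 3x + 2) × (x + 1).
Ascending coefficients: a = [2, 3, 3], b = [1, 1]. c[0] = 2×1 = 2; c[1] = 2×1 + 3×1 = 5; c[2] = 3×1 + 3×1 = 6; c[3] = 3×1 = 3. Result coefficients: [2, 5, 6, 3] → 3x^3 + 6x^2 + 5x + 2

3x^3 + 6x^2 + 5x + 2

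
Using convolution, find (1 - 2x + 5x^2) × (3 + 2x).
Ascending coefficients: a = [1, -2, 5], b = [3, 2]. c[0] = 1×3 = 3; c[1] = 1×2 + -2×3 = -4; c[2] = -2×2 + 5×3 = 11; c[3] = 5×2 = 10. Result coefficients: [3, -4, 11, 10] → 3 - 4x + 11x^2 + 10x^3

3 - 4x + 11x^2 + 10x^3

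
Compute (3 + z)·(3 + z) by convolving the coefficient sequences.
Ascending coefficients: a = [3, 1], b = [3, 1]. c[0] = 3×3 = 9; c[1] = 3×1 + 1×3 = 6; c[2] = 1×1 = 1. Result coefficients: [9, 6, 1] → 9 + 6z + z^2

9 + 6z + z^2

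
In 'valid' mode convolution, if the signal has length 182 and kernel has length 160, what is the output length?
'Valid' mode counts only positions where the kernel fully overlaps the signal: m - n + 1 = 182 - 160 + 1 = 23

23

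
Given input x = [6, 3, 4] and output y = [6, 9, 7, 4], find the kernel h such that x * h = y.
Output length 4 = len(x) + len(h) - 1 ⇒ len(h) = 2. Solve h forward using h[k] = (y[k] - Σ_{i≥1} x[i]·h[k-i]) / x[0]: h[0] = y[0] / x[0] = 6 / 6 = 1; h[1] = (y[1] - 3×1) / x[0] = (9 - 3×1) / 6 = 1. So h = [1, 1]. Forward-check [6, 3, 4] * [1, 1]: y[0] = 6×1 = 6; y[1] = 6×1 + 3×1 = 9; y[2] = 3×1 + 4×1 = 7; y[3] = 4×1 = 4 → [6, 9, 7, 4] ✓

[1, 1]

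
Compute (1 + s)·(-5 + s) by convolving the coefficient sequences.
Ascending coefficients: a = [1, 1], b = [-5, 1]. c[0] = 1×-5 = -5; c[1] = 1×1 + 1×-5 = -4; c[2] = 1×1 = 1. Result coefficients: [-5, -4, 1] → -5 - 4s + s^2

-5 - 4s + s^2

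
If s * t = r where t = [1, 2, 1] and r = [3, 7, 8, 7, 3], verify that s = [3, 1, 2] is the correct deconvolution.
Forward-compute [3, 1, 2] * [1, 2, 1]: r[0] = 3×1 = 3; r[1] = 3×2 + 1×1 = 7; r[2] = 3×1 + 1×2 + 2×1 = 7; r[3] = 1×1 + 2×2 = 5; r[4] = 2×1 = 2 → [3, 7, 7, 5, 2]. Does not match given r = [3, 7, 8, 7, 3].

Not verified. [3, 1, 2] * [1, 2, 1] = [3, 7, 7, 5, 2], which differs from [3, 7, 8, 7, 3] at index 2.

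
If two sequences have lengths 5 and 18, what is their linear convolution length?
Linear/full convolution length: m + n - 1 = 5 + 18 - 1 = 22

22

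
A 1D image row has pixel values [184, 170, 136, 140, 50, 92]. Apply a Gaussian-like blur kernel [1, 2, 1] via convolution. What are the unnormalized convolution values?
Convolve image row [184, 170, 136, 140, 50, 92] with kernel [1, 2, 1]: y[0] = 184×1 = 184; y[1] = 184×2 + 170×1 = 538; y[2] = 184×1 + 170×2 + 136×1 = 660; y[3] = 170×1 + 136×2 + 140×1 = 582; y[4] = 136×1 + 140×2 + 50×1 = 466; y[5] = 140×1 + 50×2 + 92×1 = 332; y[6] = 50×1 + 92×2 = 234; y[7] = 92×1 = 92 → [184, 538, 660, 582, 466, 332, 234, 92]. Normalization factor = sum(kernel) = 4.

[184, 538, 660, 582, 466, 332, 234, 92]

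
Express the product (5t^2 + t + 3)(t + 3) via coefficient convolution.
Ascending coefficients: a = [3, 1, 5], b = [3, 1]. c[0] = 3×3 = 9; c[1] = 3×1 + 1×3 = 6; c[2] = 1×1 + 5×3 = 16; c[3] = 5×1 = 5. Result coefficients: [9, 6, 16, 5] → 5t^3 + 16t^2 + 6t + 9

5t^3 + 16t^2 + 6t + 9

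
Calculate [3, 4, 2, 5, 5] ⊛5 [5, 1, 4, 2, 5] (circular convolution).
Use y[k] = Σ_j s[j]·t[(k-j) mod 5]. y[0] = 3×5 + 4×5 + 2×2 + 5×4 + 5×1 = 64; y[1] = 3×1 + 4×5 + 2×5 + 5×2 + 5×4 = 63; y[2] = 3×4 + 4×1 + 2×5 + 5×5 + 5×2 = 61; y[3] = 3×2 + 4×4 + 2×1 + 5×5 + 5×5 = 74; y[4] = 3×5 + 4×2 + 2×4 + 5×1 + 5×5 = 61. Result: [64, 63, 61, 74, 61]

[64, 63, 61, 74, 61]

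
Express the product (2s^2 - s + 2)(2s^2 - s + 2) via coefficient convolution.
Ascending coefficients: a = [2, -1, 2], b = [2, -1, 2]. c[0] = 2×2 = 4; c[1] = 2×-1 + -1×2 = -4; c[2] = 2×2 + -1×-1 + 2×2 = 9; c[3] = -1×2 + 2×-1 = -4; c[4] = 2×2 = 4. Result coefficients: [4, -4, 9, -4, 4] → 4s^4 - 4s^3 + 9s^2 - 4s + 4

4s^4 - 4s^3 + 9s^2 - 4s + 4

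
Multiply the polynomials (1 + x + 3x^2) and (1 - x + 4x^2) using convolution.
Ascending coefficients: a = [1, 1, 3], b = [1, -1, 4]. c[0] = 1×1 = 1; c[1] = 1×-1 + 1×1 = 0; c[2] = 1×4 + 1×-1 + 3×1 = 6; c[3] = 1×4 + 3×-1 = 1; c[4] = 3×4 = 12. Result coefficients: [1, 0, 6, 1, 12] → 1 + 6x^2 + x^3 + 12x^4

1 + 6x^2 + x^3 + 12x^4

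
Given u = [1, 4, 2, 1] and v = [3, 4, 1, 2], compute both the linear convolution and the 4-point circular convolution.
Linear: y_lin[0] = 1×3 = 3; y_lin[1] = 1×4 + 4×3 = 16; y_lin[2] = 1×1 + 4×4 + 2×3 = 23; y_lin[3] = 1×2 + 4×1 + 2×4 + 1×3 = 17; y_lin[4] = 4×2 + 2×1 + 1×4 = 14; y_lin[5] = 2×2 + 1×1 = 5; y_lin[6] = 1×2 = 2 → [3, 16, 23, 17, 14, 5, 2]. Circular (length 4): y[0] = 1×3 + 4×2 + 2×1 + 1×4 = 17; y[1] = 1×4 + 4×3 + 2×2 + 1×1 = 21; y[2] = 1×1 + 4×4 + 2×3 + 1×2 = 25; y[3] = 1×2 + 4×1 + 2×4 + 1×3 = 17 → [17, 21, 25, 17]

Linear: [3, 16, 23, 17, 14, 5, 2], Circular: [17, 21, 25, 17]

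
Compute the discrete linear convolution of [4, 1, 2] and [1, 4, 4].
y[0] = 4×1 = 4; y[1] = 4×4 + 1×1 = 17; y[2] = 4×4 + 1×4 + 2×1 = 22; y[3] = 1×4 + 2×4 = 12; y[4] = 2×4 = 8

[4, 17, 22, 12, 8]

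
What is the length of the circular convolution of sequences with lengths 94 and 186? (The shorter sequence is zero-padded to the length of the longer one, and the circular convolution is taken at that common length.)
Circular convolution (zero-padding the shorter input) has length max(m, n) = max(94, 186) = 186

186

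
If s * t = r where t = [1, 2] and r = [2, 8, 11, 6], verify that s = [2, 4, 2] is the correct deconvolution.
Forward-compute [2, 4, 2] * [1, 2]: r[0] = 2×1 = 2; r[1] = 2×2 + 4×1 = 8; r[2] = 4×2 + 2×1 = 10; r[3] = 2×2 = 4 → [2, 8, 10, 4]. Does not match given r = [2, 8, 11, 6].

Not verified. [2, 4, 2] * [1, 2] = [2, 8, 10, 4], which differs from [2, 8, 11, 6] at index 2.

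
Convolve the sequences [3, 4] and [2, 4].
y[0] = 3×2 = 6; y[1] = 3×4 + 4×2 = 20; y[2] = 4×4 = 16

[6, 20, 16]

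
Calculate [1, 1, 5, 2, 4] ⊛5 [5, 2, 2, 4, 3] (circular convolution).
Use y[k] = Σ_j a[j]·b[(k-j) mod 5]. y[0] = 1×5 + 1×3 + 5×4 + 2×2 + 4×2 = 40; y[1] = 1×2 + 1×5 + 5×3 + 2×4 + 4×2 = 38; y[2] = 1×2 + 1×2 + 5×5 + 2×3 + 4×4 = 51; y[3] = 1×4 + 1×2 + 5×2 + 2×5 + 4×3 = 38; y[4] = 1×3 + 1×4 + 5×2 + 2×2 + 4×5 = 41. Result: [40, 38, 51, 38, 41]

[40, 38, 51, 38, 41]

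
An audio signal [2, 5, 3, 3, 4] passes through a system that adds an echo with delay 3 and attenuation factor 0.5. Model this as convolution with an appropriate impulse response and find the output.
Direct-path + delayed-attenuated-path model → impulse response h = [1, 0, 0, 0.5] (1 at lag 0, 0.5 at lag 3). Output y[n] = x[n] + 0.5·x[n - 3] (with x[n] = 0 outside 0..4): y[0] = 2 + 0.5×0 = 2; y[1] = 5 + 0.5×0 = 5; y[2] = 3 + 0.5×0 = 3; y[3] = 3 + 0.5×2 = 4.0; y[4] = 4 + 0.5×5 = 6.5; y[5] = 0 + 0.5×3 = 1.5; y[6] = 0 + 0.5×3 = 1.5; y[7] = 0 + 0.5×4 = 2.0. So y = [2, 5, 3, 4.0, 6.5, 1.5, 1.5, 2.0]

[2, 5, 3, 4.0, 6.5, 1.5, 1.5, 2.0]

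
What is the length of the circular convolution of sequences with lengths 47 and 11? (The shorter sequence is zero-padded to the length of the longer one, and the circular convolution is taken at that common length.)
Circular convolution (zero-padding the shorter input) has length max(m, n) = max(47, 11) = 47

47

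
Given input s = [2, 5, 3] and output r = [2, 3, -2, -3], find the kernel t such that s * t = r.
Output length 4 = len(s) + len(t) - 1 ⇒ len(t) = 2. Solve t forward using t[k] = (r[k] - Σ_{i≥1} s[i]·t[k-i]) / s[0]: t[0] = r[0] / s[0] = 2 / 2 = 1; t[1] = (r[1] - 5×1) / s[0] = (3 - 5×1) / 2 = -1. So t = [1, -1]. Forward-check [2, 5, 3] * [1, -1]: r[0] = 2×1 = 2; r[1] = 2×-1 + 5×1 = 3; r[2] = 5×-1 + 3×1 = -2; r[3] = 3×-1 = -3 → [2, 3, -2, -3] ✓

[1, -1]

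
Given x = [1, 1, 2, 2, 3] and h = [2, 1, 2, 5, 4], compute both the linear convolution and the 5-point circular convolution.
Linear: y_lin[0] = 1×2 = 2; y_lin[1] = 1×1 + 1×2 = 3; y_lin[2] = 1×2 + 1×1 + 2×2 = 7; y_lin[3] = 1×5 + 1×2 + 2×1 + 2×2 = 13; y_lin[4] = 1×4 + 1×5 + 2×2 + 2×1 + 3×2 = 21; y_lin[5] = 1×4 + 2×5 + 2×2 + 3×1 = 21; y_lin[6] = 2×4 + 2×5 + 3×2 = 24; y_lin[7] = 2×4 + 3×5 = 23; y_lin[8] = 3×4 = 12 → [2, 3, 7, 13, 21, 21, 24, 23, 12]. Circular (length 5): y[0] = 1×2 + 1×4 + 2×5 + 2×2 + 3×1 = 23; y[1] = 1×1 + 1×2 + 2×4 + 2×5 + 3×2 = 27; y[2] = 1×2 + 1×1 + 2×2 + 2×4 + 3×5 = 30; y[3] = 1×5 + 1×2 + 2×1 + 2×2 + 3×4 = 25; y[4] = 1×4 + 1×5 + 2×2 + 2×1 + 3×2 = 21 → [23, 27, 30, 25, 21]

Linear: [2, 3, 7, 13, 21, 21, 24, 23, 12], Circular: [23, 27, 30, 25, 21]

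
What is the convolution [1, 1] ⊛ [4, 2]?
y[0] = 1×4 = 4; y[1] = 1×2 + 1×4 = 6; y[2] = 1×2 = 2

[4, 6, 2]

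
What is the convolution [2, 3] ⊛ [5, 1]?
y[0] = 2×5 = 10; y[1] = 2×1 + 3×5 = 17; y[2] = 3×1 = 3

[10, 17, 3]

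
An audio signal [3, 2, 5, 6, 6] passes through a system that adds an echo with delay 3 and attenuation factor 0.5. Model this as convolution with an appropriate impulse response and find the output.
Direct-path + delayed-attenuated-path model → impulse response h = [1, 0, 0, 0.5] (1 at lag 0, 0.5 at lag 3). Output y[n] = x[n] + 0.5·x[n - 3] (with x[n] = 0 outside 0..4): y[0] = 3 + 0.5×0 = 3; y[1] = 2 + 0.5×0 = 2; y[2] = 5 + 0.5×0 = 5; y[3] = 6 + 0.5×3 = 7.5; y[4] = 6 + 0.5×2 = 7.0; y[5] = 0 + 0.5×5 = 2.5; y[6] = 0 + 0.5×6 = 3.0; y[7] = 0 + 0.5×6 = 3.0. So y = [3, 2, 5, 7.5, 7.0, 2.5, 3.0, 3.0]

[3, 2, 5, 7.5, 7.0, 2.5, 3.0, 3.0]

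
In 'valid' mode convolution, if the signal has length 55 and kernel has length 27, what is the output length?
'Valid' mode counts only positions where the kernel fully overlaps the signal: m - n + 1 = 55 - 27 + 1 = 29

29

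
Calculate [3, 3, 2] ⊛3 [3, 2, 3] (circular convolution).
Use y[k] = Σ_j u[j]·v[(k-j) mod 3]. y[0] = 3×3 + 3×3 + 2×2 = 22; y[1] = 3×2 + 3×3 + 2×3 = 21; y[2] = 3×3 + 3×2 + 2×3 = 21. Result: [22, 21, 21]

[22, 21, 21]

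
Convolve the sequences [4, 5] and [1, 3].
y[0] = 4×1 = 4; y[1] = 4×3 + 5×1 = 17; y[2] = 5×3 = 15

[4, 17, 15]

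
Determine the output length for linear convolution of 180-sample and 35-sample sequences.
Linear/full convolution length: m + n - 1 = 180 + 35 - 1 = 214

214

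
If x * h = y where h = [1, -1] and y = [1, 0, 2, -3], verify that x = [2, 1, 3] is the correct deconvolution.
Forward-compute [2, 1, 3] * [1, -1]: y[0] = 2×1 = 2; y[1] = 2×-1 + 1×1 = -1; y[2] = 1×-1 + 3×1 = 2; y[3] = 3×-1 = -3 → [2, -1, 2, -3]. Does not match given y = [1, 0, 2, -3].

Not verified. [2, 1, 3] * [1, -1] = [2, -1, 2, -3], which differs from [1, 0, 2, -3] at index 0.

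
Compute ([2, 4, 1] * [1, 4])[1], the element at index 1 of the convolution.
Use y[k] = Σ_i a[i]·b[k-i] at k=1. y[1] = 2×4 + 4×1 = 12

12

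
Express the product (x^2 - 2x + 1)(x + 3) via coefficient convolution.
Ascending coefficients: a = [1, -2, 1], b = [3, 1]. c[0] = 1×3 = 3; c[1] = 1×1 + -2×3 = -5; c[2] = -2×1 + 1×3 = 1; c[3] = 1×1 = 1. Result coefficients: [3, -5, 1, 1] → x^3 + x^2 - 5x + 3

x^3 + x^2 - 5x + 3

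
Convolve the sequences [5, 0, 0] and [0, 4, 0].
y[0] = 5×0 = 0; y[1] = 5×4 + 0×0 = 20; y[2] = 5×0 + 0×4 + 0×0 = 0; y[3] = 0×0 + 0×4 = 0; y[4] = 0×0 = 0

[0, 20, 0, 0, 0]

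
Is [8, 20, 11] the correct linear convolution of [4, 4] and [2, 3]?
Recompute linear convolution of [4, 4] and [2, 3]: y[0] = 4×2 = 8; y[1] = 4×3 + 4×2 = 20; y[2] = 4×3 = 12 → [8, 20, 12]. Compare to given [8, 20, 11]: they differ at index 2: given 11, correct 12, so answer: No

No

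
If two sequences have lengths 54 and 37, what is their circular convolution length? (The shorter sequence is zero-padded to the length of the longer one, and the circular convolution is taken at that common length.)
Circular convolution (zero-padding the shorter input) has length max(m, n) = max(54, 37) = 54

54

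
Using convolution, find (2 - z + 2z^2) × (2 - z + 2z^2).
Ascending coefficients: a = [2, -1, 2], b = [2, -1, 2]. c[0] = 2×2 = 4; c[1] = 2×-1 + -1×2 = -4; c[2] = 2×2 + -1×-1 + 2×2 = 9; c[3] = -1×2 + 2×-1 = -4; c[4] = 2×2 = 4. Result coefficients: [4, -4, 9, -4, 4] → 4 - 4z + 9z^2 - 4z^3 + 4z^4

4 - 4z + 9z^2 - 4z^3 + 4z^4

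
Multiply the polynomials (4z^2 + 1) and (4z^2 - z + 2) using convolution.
Ascending coefficients: a = [1, 0, 4], b = [2, -1, 4]. c[0] = 1×2 = 2; c[1] = 1×-1 + 0×2 = -1; c[2] = 1×4 + 0×-1 + 4×2 = 12; c[3] = 0×4 + 4×-1 = -4; c[4] = 4×4 = 16. Result coefficients: [2, -1, 12, -4, 16] → 16z^4 - 4z^3 + 12z^2 - z + 2

16z^4 - 4z^3 + 12z^2 - z + 2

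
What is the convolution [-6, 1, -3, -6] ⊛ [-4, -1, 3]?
y[0] = -6×-4 = 24; y[1] = -6×-1 + 1×-4 = 2; y[2] = -6×3 + 1×-1 + -3×-4 = -7; y[3] = 1×3 + -3×-1 + -6×-4 = 30; y[4] = -3×3 + -6×-1 = -3; y[5] = -6×3 = -18

[24, 2, -7, 30, -3, -18]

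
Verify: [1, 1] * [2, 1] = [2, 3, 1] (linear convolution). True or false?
Recompute linear convolution of [1, 1] and [2, 1]: y[0] = 1×2 = 2; y[1] = 1×1 + 1×2 = 3; y[2] = 1×1 = 1 → [2, 3, 1]. Given [2, 3, 1] matches, so answer: Yes

Yes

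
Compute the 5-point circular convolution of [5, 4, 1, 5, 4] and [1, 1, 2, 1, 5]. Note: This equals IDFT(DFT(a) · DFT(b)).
Either evaluate y[k] = Σ_j a[j]·b[(k-j) mod 5] directly, or use IDFT(DFT(a) · DFT(b)). y[0] = 5×1 + 4×5 + 1×1 + 5×2 + 4×1 = 40; y[1] = 5×1 + 4×1 + 1×5 + 5×1 + 4×2 = 27; y[2] = 5×2 + 4×1 + 1×1 + 5×5 + 4×1 = 44; y[3] = 5×1 + 4×2 + 1×1 + 5×1 + 4×5 = 39; y[4] = 5×5 + 4×1 + 1×2 + 5×1 + 4×1 = 40. Result: [40, 27, 44, 39, 40]

[40, 27, 44, 39, 40]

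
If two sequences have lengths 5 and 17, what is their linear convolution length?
Linear/full convolution length: m + n - 1 = 5 + 17 - 1 = 21

21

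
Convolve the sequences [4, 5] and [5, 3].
y[0] = 4×5 = 20; y[1] = 4×3 + 5×5 = 37; y[2] = 5×3 = 15

[20, 37, 15]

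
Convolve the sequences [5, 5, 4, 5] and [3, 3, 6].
y[0] = 5×3 = 15; y[1] = 5×3 + 5×3 = 30; y[2] = 5×6 + 5×3 + 4×3 = 57; y[3] = 5×6 + 4×3 + 5×3 = 57; y[4] = 4×6 + 5×3 = 39; y[5] = 5×6 = 30

[15, 30, 57, 57, 39, 30]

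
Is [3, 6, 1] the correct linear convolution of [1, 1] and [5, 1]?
Recompute linear convolution of [1, 1] and [5, 1]: y[0] = 1×5 = 5; y[1] = 1×1 + 1×5 = 6; y[2] = 1×1 = 1 → [5, 6, 1]. Compare to given [3, 6, 1]: they differ at index 0: given 3, correct 5, so answer: No

No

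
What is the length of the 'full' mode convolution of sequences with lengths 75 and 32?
Linear/full convolution length: m + n - 1 = 75 + 32 - 1 = 106

106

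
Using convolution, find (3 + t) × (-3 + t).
Ascending coefficients: a = [3, 1], b = [-3, 1]. c[0] = 3×-3 = -9; c[1] = 3×1 + 1×-3 = 0; c[2] = 1×1 = 1. Result coefficients: [-9, 0, 1] → -9 + t^2

-9 + t^2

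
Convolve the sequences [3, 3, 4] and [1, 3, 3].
y[0] = 3×1 = 3; y[1] = 3×3 + 3×1 = 12; y[2] = 3×3 + 3×3 + 4×1 = 22; y[3] = 3×3 + 4×3 = 21; y[4] = 4×3 = 12

[3, 12, 22, 21, 12]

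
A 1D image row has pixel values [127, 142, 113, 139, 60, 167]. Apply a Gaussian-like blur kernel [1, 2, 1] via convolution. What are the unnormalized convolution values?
Convolve image row [127, 142, 113, 139, 60, 167] with kernel [1, 2, 1]: y[0] = 127×1 = 127; y[1] = 127×2 + 142×1 = 396; y[2] = 127×1 + 142×2 + 113×1 = 524; y[3] = 142×1 + 113×2 + 139×1 = 507; y[4] = 113×1 + 139×2 + 60×1 = 451; y[5] = 139×1 + 60×2 + 167×1 = 426; y[6] = 60×1 + 167×2 = 394; y[7] = 167×1 = 167 → [127, 396, 524, 507, 451, 426, 394, 167]. Normalization factor = sum(kernel) = 4.

[127, 396, 524, 507, 451, 426, 394, 167]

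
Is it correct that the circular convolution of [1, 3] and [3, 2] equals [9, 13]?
Recompute circular convolution of [1, 3] and [3, 2]: y[0] = 1×3 + 3×2 = 9; y[1] = 1×2 + 3×3 = 11 → [9, 11]. Compare to given [9, 13]: they differ at index 1: given 13, correct 11, so answer: No

No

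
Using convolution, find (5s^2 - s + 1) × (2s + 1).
Ascending coefficients: a = [1, -1, 5], b = [1, 2]. c[0] = 1×1 = 1; c[1] = 1×2 + -1×1 = 1; c[2] = -1×2 + 5×1 = 3; c[3] = 5×2 = 10. Result coefficients: [1, 1, 3, 10] → 10s^3 + 3s^2 + s + 1

10s^3 + 3s^2 + s + 1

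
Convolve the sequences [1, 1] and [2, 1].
y[0] = 1×2 = 2; y[1] = 1×1 + 1×2 = 3; y[2] = 1×1 = 1

[2, 3, 1]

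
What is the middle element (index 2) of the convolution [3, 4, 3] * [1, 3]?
Use y[k] = Σ_i a[i]·b[k-i] at k=2. y[2] = 4×3 + 3×1 = 15

15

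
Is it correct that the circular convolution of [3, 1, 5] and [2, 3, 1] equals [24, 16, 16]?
Recompute circular convolution of [3, 1, 5] and [2, 3, 1]: y[0] = 3×2 + 1×1 + 5×3 = 22; y[1] = 3×3 + 1×2 + 5×1 = 16; y[2] = 3×1 + 1×3 + 5×2 = 16 → [22, 16, 16]. Compare to given [24, 16, 16]: they differ at index 0: given 24, correct 22, so answer: No

No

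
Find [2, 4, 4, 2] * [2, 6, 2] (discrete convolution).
y[0] = 2×2 = 4; y[1] = 2×6 + 4×2 = 20; y[2] = 2×2 + 4×6 + 4×2 = 36; y[3] = 4×2 + 4×6 + 2×2 = 36; y[4] = 4×2 + 2×6 = 20; y[5] = 2×2 = 4

[4, 20, 36, 36, 20, 4]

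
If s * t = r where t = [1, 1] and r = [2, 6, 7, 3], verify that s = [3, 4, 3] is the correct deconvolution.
Forward-compute [3, 4, 3] * [1, 1]: r[0] = 3×1 = 3; r[1] = 3×1 + 4×1 = 7; r[2] = 4×1 + 3×1 = 7; r[3] = 3×1 = 3 → [3, 7, 7, 3]. Does not match given r = [2, 6, 7, 3].

Not verified. [3, 4, 3] * [1, 1] = [3, 7, 7, 3], which differs from [2, 6, 7, 3] at index 0.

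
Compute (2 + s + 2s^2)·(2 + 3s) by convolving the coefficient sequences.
Ascending coefficients: a = [2, 1, 2], b = [2, 3]. c[0] = 2×2 = 4; c[1] = 2×3 + 1×2 = 8; c[2] = 1×3 + 2×2 = 7; c[3] = 2×3 = 6. Result coefficients: [4, 8, 7, 6] → 4 + 8s + 7s^2 + 6s^3

4 + 8s + 7s^2 + 6s^3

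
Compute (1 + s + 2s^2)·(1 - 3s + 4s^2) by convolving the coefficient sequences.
Ascending coefficients: a = [1, 1, 2], b = [1, -3, 4]. c[0] = 1×1 = 1; c[1] = 1×-3 + 1×1 = -2; c[2] = 1×4 + 1×-3 + 2×1 = 3; c[3] = 1×4 + 2×-3 = -2; c[4] = 2×4 = 8. Result coefficients: [1, -2, 3, -2, 8] → 1 - 2s + 3s^2 - 2s^3 + 8s^4

1 - 2s + 3s^2 - 2s^3 + 8s^4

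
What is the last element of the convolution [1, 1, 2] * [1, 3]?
Use y[k] = Σ_i a[i]·b[k-i] at k=3. y[3] = 2×3 = 6

6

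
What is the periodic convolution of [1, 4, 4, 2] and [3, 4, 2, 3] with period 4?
Use y[k] = Σ_j x[j]·h[(k-j) mod 4]. y[0] = 1×3 + 4×3 + 4×2 + 2×4 = 31; y[1] = 1×4 + 4×3 + 4×3 + 2×2 = 32; y[2] = 1×2 + 4×4 + 4×3 + 2×3 = 36; y[3] = 1×3 + 4×2 + 4×4 + 2×3 = 33. Result: [31, 32, 36, 33]

[31, 32, 36, 33]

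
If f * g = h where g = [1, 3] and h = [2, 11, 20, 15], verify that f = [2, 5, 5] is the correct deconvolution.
Forward-compute [2, 5, 5] * [1, 3]: h[0] = 2×1 = 2; h[1] = 2×3 + 5×1 = 11; h[2] = 5×3 + 5×1 = 20; h[3] = 5×3 = 15 → [2, 11, 20, 15]. Matches given h = [2, 11, 20, 15], so verified.

Verified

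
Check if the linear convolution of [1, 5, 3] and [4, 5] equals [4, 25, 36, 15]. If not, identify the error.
Recompute linear convolution of [1, 5, 3] and [4, 5]: y[0] = 1×4 = 4; y[1] = 1×5 + 5×4 = 25; y[2] = 5×5 + 3×4 = 37; y[3] = 3×5 = 15 → [4, 25, 37, 15]. Compare to given [4, 25, 36, 15]: they differ at index 2: given 36, correct 37, so answer: No

No. Error at index 2: given 36, correct 37.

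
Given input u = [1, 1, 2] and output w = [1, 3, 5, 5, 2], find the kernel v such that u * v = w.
Output length 5 = len(u) + len(v) - 1 ⇒ len(v) = 3. Solve v forward using v[k] = (w[k] - Σ_{i≥1} u[i]·v[k-i]) / u[0]: v[0] = w[0] / u[0] = 1 / 1 = 1; v[1] = (w[1] - 1×1) / u[0] = (3 - 1×1) / 1 = 2; v[2] = (w[2] - 1×2 - 2×1) / u[0] = (5 - 1×2 - 2×1) / 1 = 1. So v = [1, 2, 1]. Forward-check [1, 1, 2] * [1, 2, 1]: w[0] = 1×1 = 1; w[1] = 1×2 + 1×1 = 3; w[2] = 1×1 + 1×2 + 2×1 = 5; w[3] = 1×1 + 2×2 = 5; w[4] = 2×1 = 2 → [1, 3, 5, 5, 2] ✓

[1, 2, 1]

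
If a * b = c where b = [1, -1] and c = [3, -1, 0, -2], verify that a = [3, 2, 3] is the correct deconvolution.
Forward-compute [3, 2, 3] * [1, -1]: c[0] = 3×1 = 3; c[1] = 3×-1 + 2×1 = -1; c[2] = 2×-1 + 3×1 = 1; c[3] = 3×-1 = -3 → [3, -1, 1, -3]. Does not match given c = [3, -1, 0, -2].

Not verified. [3, 2, 3] * [1, -1] = [3, -1, 1, -3], which differs from [3, -1, 0, -2] at index 2.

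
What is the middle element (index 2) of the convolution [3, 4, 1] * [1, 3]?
Use y[k] = Σ_i a[i]·b[k-i] at k=2. y[2] = 4×3 + 1×1 = 13

13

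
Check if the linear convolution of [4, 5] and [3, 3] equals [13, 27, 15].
Recompute linear convolution of [4, 5] and [3, 3]: y[0] = 4×3 = 12; y[1] = 4×3 + 5×3 = 27; y[2] = 5×3 = 15 → [12, 27, 15]. Compare to given [13, 27, 15]: they differ at index 0: given 13, correct 12, so answer: No

No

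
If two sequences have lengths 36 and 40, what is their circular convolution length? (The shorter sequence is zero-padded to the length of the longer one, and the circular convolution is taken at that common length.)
Circular convolution (zero-padding the shorter input) has length max(m, n) = max(36, 40) = 40

40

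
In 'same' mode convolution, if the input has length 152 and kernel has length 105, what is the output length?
'Same' mode returns an output with the same length as the input: 152

152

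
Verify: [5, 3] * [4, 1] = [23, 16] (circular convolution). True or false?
Recompute circular convolution of [5, 3] and [4, 1]: y[0] = 5×4 + 3×1 = 23; y[1] = 5×1 + 3×4 = 17 → [23, 17]. Compare to given [23, 16]: they differ at index 1: given 16, correct 17, so answer: No

No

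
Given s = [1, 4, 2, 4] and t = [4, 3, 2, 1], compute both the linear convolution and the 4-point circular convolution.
Linear: y_lin[0] = 1×4 = 4; y_lin[1] = 1×3 + 4×4 = 19; y_lin[2] = 1×2 + 4×3 + 2×4 = 22; y_lin[3] = 1×1 + 4×2 + 2×3 + 4×4 = 31; y_lin[4] = 4×1 + 2×2 + 4×3 = 20; y_lin[5] = 2×1 + 4×2 = 10; y_lin[6] = 4×1 = 4 → [4, 19, 22, 31, 20, 10, 4]. Circular (length 4): y[0] = 1×4 + 4×1 + 2×2 + 4×3 = 24; y[1] = 1×3 + 4×4 + 2×1 + 4×2 = 29; y[2] = 1×2 + 4×3 + 2×4 + 4×1 = 26; y[3] = 1×1 + 4×2 + 2×3 + 4×4 = 31 → [24, 29, 26, 31]

Linear: [4, 19, 22, 31, 20, 10, 4], Circular: [24, 29, 26, 31]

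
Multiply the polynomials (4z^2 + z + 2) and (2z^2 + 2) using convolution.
Ascending coefficients: a = [2, 1, 4], b = [2, 0, 2]. c[0] = 2×2 = 4; c[1] = 2×0 + 1×2 = 2; c[2] = 2×2 + 1×0 + 4×2 = 12; c[3] = 1×2 + 4×0 = 2; c[4] = 4×2 = 8. Result coefficients: [4, 2, 12, 2, 8] → 8z^4 + 2z^3 + 12z^2 + 2z + 4

8z^4 + 2z^3 + 12z^2 + 2z + 4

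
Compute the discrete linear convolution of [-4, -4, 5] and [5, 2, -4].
y[0] = -4×5 = -20; y[1] = -4×2 + -4×5 = -28; y[2] = -4×-4 + -4×2 + 5×5 = 33; y[3] = -4×-4 + 5×2 = 26; y[4] = 5×-4 = -20

[-20, -28, 33, 26, -20]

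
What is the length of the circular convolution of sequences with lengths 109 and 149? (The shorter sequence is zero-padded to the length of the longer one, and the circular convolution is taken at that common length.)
Circular convolution (zero-padding the shorter input) has length max(m, n) = max(109, 149) = 149

149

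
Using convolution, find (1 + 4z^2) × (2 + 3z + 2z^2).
Ascending coefficients: a = [1, 0, 4], b = [2, 3, 2]. c[0] = 1×2 = 2; c[1] = 1×3 + 0×2 = 3; c[2] = 1×2 + 0×3 + 4×2 = 10; c[3] = 0×2 + 4×3 = 12; c[4] = 4×2 = 8. Result coefficients: [2, 3, 10, 12, 8] → 2 + 3z + 10z^2 + 12z^3 + 8z^4

2 + 3z + 10z^2 + 12z^3 + 8z^4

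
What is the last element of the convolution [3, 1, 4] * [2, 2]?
Use y[k] = Σ_i a[i]·b[k-i] at k=3. y[3] = 4×2 = 8

8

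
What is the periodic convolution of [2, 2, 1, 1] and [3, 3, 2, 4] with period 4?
Use y[k] = Σ_j u[j]·v[(k-j) mod 4]. y[0] = 2×3 + 2×4 + 1×2 + 1×3 = 19; y[1] = 2×3 + 2×3 + 1×4 + 1×2 = 18; y[2] = 2×2 + 2×3 + 1×3 + 1×4 = 17; y[3] = 2×4 + 2×2 + 1×3 + 1×3 = 18. Result: [19, 18, 17, 18]

[19, 18, 17, 18]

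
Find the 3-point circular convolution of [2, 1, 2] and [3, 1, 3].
Use y[k] = Σ_j s[j]·t[(k-j) mod 3]. y[0] = 2×3 + 1×3 + 2×1 = 11; y[1] = 2×1 + 1×3 + 2×3 = 11; y[2] = 2×3 + 1×1 + 2×3 = 13. Result: [11, 11, 13]

[11, 11, 13]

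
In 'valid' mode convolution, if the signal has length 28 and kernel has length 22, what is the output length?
'Valid' mode counts only positions where the kernel fully overlaps the signal: m - n + 1 = 28 - 22 + 1 = 7

7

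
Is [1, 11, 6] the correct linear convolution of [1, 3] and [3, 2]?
Recompute linear convolution of [1, 3] and [3, 2]: y[0] = 1×3 = 3; y[1] = 1×2 + 3×3 = 11; y[2] = 3×2 = 6 → [3, 11, 6]. Compare to given [1, 11, 6]: they differ at index 0: given 1, correct 3, so answer: No

No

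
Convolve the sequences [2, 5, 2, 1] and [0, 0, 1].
y[0] = 2×0 = 0; y[1] = 2×0 + 5×0 = 0; y[2] = 2×1 + 5×0 + 2×0 = 2; y[3] = 5×1 + 2×0 + 1×0 = 5; y[4] = 2×1 + 1×0 = 2; y[5] = 1×1 = 1

[0, 0, 2, 5, 2, 1]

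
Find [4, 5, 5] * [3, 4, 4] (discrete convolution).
y[0] = 4×3 = 12; y[1] = 4×4 + 5×3 = 31; y[2] = 4×4 + 5×4 + 5×3 = 51; y[3] = 5×4 + 5×4 = 40; y[4] = 5×4 = 20

[12, 31, 51, 40, 20]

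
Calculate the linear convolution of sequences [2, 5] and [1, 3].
y[0] = 2×1 = 2; y[1] = 2×3 + 5×1 = 11; y[2] = 5×3 = 15

[2, 11, 15]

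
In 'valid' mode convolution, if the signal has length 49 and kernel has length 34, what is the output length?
'Valid' mode counts only positions where the kernel fully overlaps the signal: m - n + 1 = 49 - 34 + 1 = 16

16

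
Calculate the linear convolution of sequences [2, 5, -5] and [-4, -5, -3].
y[0] = 2×-4 = -8; y[1] = 2×-5 + 5×-4 = -30; y[2] = 2×-3 + 5×-5 + -5×-4 = -11; y[3] = 5×-3 + -5×-5 = 10; y[4] = -5×-3 = 15

[-8, -30, -11, 10, 15]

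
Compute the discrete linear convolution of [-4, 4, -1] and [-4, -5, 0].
y[0] = -4×-4 = 16; y[1] = -4×-5 + 4×-4 = 4; y[2] = -4×0 + 4×-5 + -1×-4 = -16; y[3] = 4×0 + -1×-5 = 5; y[4] = -1×0 = 0

[16, 4, -16, 5, 0]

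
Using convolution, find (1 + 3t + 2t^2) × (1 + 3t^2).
Ascending coefficients: a = [1, 3, 2], b = [1, 0, 3]. c[0] = 1×1 = 1; c[1] = 1×0 + 3×1 = 3; c[2] = 1×3 + 3×0 + 2×1 = 5; c[3] = 3×3 + 2×0 = 9; c[4] = 2×3 = 6. Result coefficients: [1, 3, 5, 9, 6] → 1 + 3t + 5t^2 + 9t^3 + 6t^4

1 + 3t + 5t^2 + 9t^3 + 6t^4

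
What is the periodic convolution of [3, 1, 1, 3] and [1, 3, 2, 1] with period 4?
Use y[k] = Σ_j s[j]·t[(k-j) mod 4]. y[0] = 3×1 + 1×1 + 1×2 + 3×3 = 15; y[1] = 3×3 + 1×1 + 1×1 + 3×2 = 17; y[2] = 3×2 + 1×3 + 1×1 + 3×1 = 13; y[3] = 3×1 + 1×2 + 1×3 + 3×1 = 11. Result: [15, 17, 13, 11]

[15, 17, 13, 11]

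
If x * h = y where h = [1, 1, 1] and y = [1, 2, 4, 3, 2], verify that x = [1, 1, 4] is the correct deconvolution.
Forward-compute [1, 1, 4] * [1, 1, 1]: y[0] = 1×1 = 1; y[1] = 1×1 + 1×1 = 2; y[2] = 1×1 + 1×1 + 4×1 = 6; y[3] = 1×1 + 4×1 = 5; y[4] = 4×1 = 4 → [1, 2, 6, 5, 4]. Does not match given y = [1, 2, 4, 3, 2].

Not verified. [1, 1, 4] * [1, 1, 1] = [1, 2, 6, 5, 4], which differs from [1, 2, 4, 3, 2] at index 2.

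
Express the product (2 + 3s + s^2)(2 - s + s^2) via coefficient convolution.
Ascending coefficients: a = [2, 3, 1], b = [2, -1, 1]. c[0] = 2×2 = 4; c[1] = 2×-1 + 3×2 = 4; c[2] = 2×1 + 3×-1 + 1×2 = 1; c[3] = 3×1 + 1×-1 = 2; c[4] = 1×1 = 1. Result coefficients: [4, 4, 1, 2, 1] → 4 + 4s + s^2 + 2s^3 + s^4

4 + 4s + s^2 + 2s^3 + s^4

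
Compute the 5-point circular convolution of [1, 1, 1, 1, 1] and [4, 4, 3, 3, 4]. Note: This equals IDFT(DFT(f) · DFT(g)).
Either evaluate y[k] = Σ_j f[j]·g[(k-j) mod 5] directly, or use IDFT(DFT(f) · DFT(g)). y[0] = 1×4 + 1×4 + 1×3 + 1×3 + 1×4 = 18; y[1] = 1×4 + 1×4 + 1×4 + 1×3 + 1×3 = 18; y[2] = 1×3 + 1×4 + 1×4 + 1×4 + 1×3 = 18; y[3] = 1×3 + 1×3 + 1×4 + 1×4 + 1×4 = 18; y[4] = 1×4 + 1×3 + 1×3 + 1×4 + 1×4 = 18. Result: [18, 18, 18, 18, 18]

[18, 18, 18, 18, 18]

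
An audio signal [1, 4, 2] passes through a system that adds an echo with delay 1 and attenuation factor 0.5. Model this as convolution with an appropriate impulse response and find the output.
Direct-path + delayed-attenuated-path model → impulse response h = [1, 0.5] (1 at lag 0, 0.5 at lag 1). Output y[n] = x[n] + 0.5·x[n - 1] (with x[n] = 0 outside 0..2): y[0] = 1 + 0.5×0 = 1; y[1] = 4 + 0.5×1 = 4.5; y[2] = 2 + 0.5×4 = 4.0; y[3] = 0 + 0.5×2 = 1.0. So y = [1, 4.5, 4.0, 1.0]

[1, 4.5, 4.0, 1.0]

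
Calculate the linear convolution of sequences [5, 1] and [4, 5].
y[0] = 5×4 = 20; y[1] = 5×5 + 1×4 = 29; y[2] = 1×5 = 5

[20, 29, 5]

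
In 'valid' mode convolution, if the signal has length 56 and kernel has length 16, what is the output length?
'Valid' mode counts only positions where the kernel fully overlaps the signal: m - n + 1 = 56 - 16 + 1 = 41

41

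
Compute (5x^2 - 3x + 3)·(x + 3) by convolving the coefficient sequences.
Ascending coefficients: a = [3, -3, 5], b = [3, 1]. c[0] = 3×3 = 9; c[1] = 3×1 + -3×3 = -6; c[2] = -3×1 + 5×3 = 12; c[3] = 5×1 = 5. Result coefficients: [9, -6, 12, 5] → 5x^3 + 12x^2 - 6x + 9

5x^3 + 12x^2 - 6x + 9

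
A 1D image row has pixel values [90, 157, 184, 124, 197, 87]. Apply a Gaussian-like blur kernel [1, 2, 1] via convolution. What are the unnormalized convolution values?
Convolve image row [90, 157, 184, 124, 197, 87] with kernel [1, 2, 1]: y[0] = 90×1 = 90; y[1] = 90×2 + 157×1 = 337; y[2] = 90×1 + 157×2 + 184×1 = 588; y[3] = 157×1 + 184×2 + 124×1 = 649; y[4] = 184×1 + 124×2 + 197×1 = 629; y[5] = 124×1 + 197×2 + 87×1 = 605; y[6] = 197×1 + 87×2 = 371; y[7] = 87×1 = 87 → [90, 337, 588, 649, 629, 605, 371, 87]. Normalization factor = sum(kernel) = 4.

[90, 337, 588, 649, 629, 605, 371, 87]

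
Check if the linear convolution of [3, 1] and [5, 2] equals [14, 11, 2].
Recompute linear convolution of [3, 1] and [5, 2]: y[0] = 3×5 = 15; y[1] = 3×2 + 1×5 = 11; y[2] = 1×2 = 2 → [15, 11, 2]. Compare to given [14, 11, 2]: they differ at index 0: given 14, correct 15, so answer: No

No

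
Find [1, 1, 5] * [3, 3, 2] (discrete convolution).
y[0] = 1×3 = 3; y[1] = 1×3 + 1×3 = 6; y[2] = 1×2 + 1×3 + 5×3 = 20; y[3] = 1×2 + 5×3 = 17; y[4] = 5×2 = 10

[3, 6, 20, 17, 10]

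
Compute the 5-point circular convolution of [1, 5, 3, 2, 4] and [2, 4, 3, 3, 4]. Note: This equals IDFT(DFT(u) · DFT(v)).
Either evaluate y[k] = Σ_j u[j]·v[(k-j) mod 5] directly, or use IDFT(DFT(u) · DFT(v)). y[0] = 1×2 + 5×4 + 3×3 + 2×3 + 4×4 = 53; y[1] = 1×4 + 5×2 + 3×4 + 2×3 + 4×3 = 44; y[2] = 1×3 + 5×4 + 3×2 + 2×4 + 4×3 = 49; y[3] = 1×3 + 5×3 + 3×4 + 2×2 + 4×4 = 50; y[4] = 1×4 + 5×3 + 3×3 + 2×4 + 4×2 = 44. Result: [53, 44, 49, 50, 44]

[53, 44, 49, 50, 44]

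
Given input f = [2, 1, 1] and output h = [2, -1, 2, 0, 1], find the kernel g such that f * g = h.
Output length 5 = len(f) + len(g) - 1 ⇒ len(g) = 3. Solve g forward using g[k] = (h[k] - Σ_{i≥1} f[i]·g[k-i]) / f[0]: g[0] = h[0] / f[0] = 2 / 2 = 1; g[1] = (h[1] - 1×1) / f[0] = (-1 - 1×1) / 2 = -1; g[2] = (h[2] - 1×-1 - 1×1) / f[0] = (2 - 1×-1 - 1×1) / 2 = 1. So g = [1, -1, 1]. Forward-check [2, 1, 1] * [1, -1, 1]: h[0] = 2×1 = 2; h[1] = 2×-1 + 1×1 = -1; h[2] = 2×1 + 1×-1 + 1×1 = 2; h[3] = 1×1 + 1×-1 = 0; h[4] = 1×1 = 1 → [2, -1, 2, 0, 1] ✓

[1, -1, 1]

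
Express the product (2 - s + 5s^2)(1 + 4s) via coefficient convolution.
Ascending coefficients: a = [2, -1, 5], b = [1, 4]. c[0] = 2×1 = 2; c[1] = 2×4 + -1×1 = 7; c[2] = -1×4 + 5×1 = 1; c[3] = 5×4 = 20. Result coefficients: [2, 7, 1, 20] → 2 + 7s + s^2 + 20s^3

2 + 7s + s^2 + 20s^3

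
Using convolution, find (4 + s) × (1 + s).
Ascending coefficients: a = [4, 1], b = [1, 1]. c[0] = 4×1 = 4; c[1] = 4×1 + 1×1 = 5; c[2] = 1×1 = 1. Result coefficients: [4, 5, 1] → 4 + 5s + s^2

4 + 5s + s^2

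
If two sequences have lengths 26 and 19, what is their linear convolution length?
Linear/full convolution length: m + n - 1 = 26 + 19 - 1 = 44

44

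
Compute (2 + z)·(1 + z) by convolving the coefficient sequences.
Ascending coefficients: a = [2, 1], b = [1, 1]. c[0] = 2×1 = 2; c[1] = 2×1 + 1×1 = 3; c[2] = 1×1 = 1. Result coefficients: [2, 3, 1] → 2 + 3z + z^2

2 + 3z + z^2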